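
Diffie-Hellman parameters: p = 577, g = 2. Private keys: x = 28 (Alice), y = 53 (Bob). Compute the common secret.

Alice sends A = g^x mod p = 2^28 mod 577.
2^1 ≡ 2 (mod 577)
2^2 = (2^1)^2 ≡ 2^2 = 4 ≡ 4 (mod 577)
2^4 = (2^2)^2 ≡ 4^2 = 16 ≡ 16 (mod 577)
2^8 = (2^4)^2 ≡ 16^2 = 256 ≡ 256 (mod 577)
2^16 = (2^8)^2 ≡ 256^2 = 65536 ≡ 335 (mod 577)
2^28 = 2^16 · 2^8 · 2^4 ≡ 335 · 256 · 16 ≡ 54 (mod 577).
So A = 54. Bob then computes K = A^y mod p = 54^53 mod 577.
54^1 ≡ 54 (mod 577)
54^2 = (54^1)^2 ≡ 54^2 = 2916 ≡ 31 (mod 577)
54^4 = (54^2)^2 ≡ 31^2 = 961 ≡ 384 (mod 577)
54^8 = (54^4)^2 ≡ 384^2 = 147456 ≡ 321 (mod 577)
54^16 = (54^8)^2 ≡ 321^2 = 103041 ≡ 335 (mod 577)
54^32 = (54^16)^2 ≡ 335^2 = 112225 ≡ 287 (mod 577)
54^53 = 54^32 · 54^16 · 54^4 · 54^1 ≡ 287 · 335 · 384 · 54 ≡ 203 (mod 577).

203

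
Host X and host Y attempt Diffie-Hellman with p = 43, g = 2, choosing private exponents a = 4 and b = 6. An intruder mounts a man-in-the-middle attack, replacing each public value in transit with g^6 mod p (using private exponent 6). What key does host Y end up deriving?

41

Host Y receives an intruder's public value M = 2^6 mod 43 instead of the honest one.
2^1 ≡ 2 (mod 43)
2^2 = (2^1)^2 ≡ 2^2 = 4 ≡ 4 (mod 43)
2^4 = (2^2)^2 ≡ 4^2 = 16 ≡ 16 (mod 43)
2^6 = 2^4 · 2^2 ≡ 16 · 4 ≡ 21 (mod 43).
So M = 21. Host Y computes K = M^6 mod 43.
21^1 ≡ 21 (mod 43)
21^2 = (21^1)^2 ≡ 21^2 = 441 ≡ 11 (mod 43)
21^4 = (21^2)^2 ≡ 11^2 = 121 ≡ 35 (mod 43)
21^6 = 21^4 · 21^2 ≡ 35 · 11 ≡ 41 (mod 43).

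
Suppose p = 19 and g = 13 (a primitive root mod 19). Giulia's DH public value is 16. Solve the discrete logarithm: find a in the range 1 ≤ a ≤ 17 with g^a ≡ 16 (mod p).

Try successive powers of 13 modulo 19:
13^1 ≡ 13
13^2 ≡ 17
13^3 ≡ 12
13^4 ≡ 4
13^5 ≡ 14
13^6 ≡ 11
13^7 ≡ 10
13^8 ≡ 16
Found: a = 8.

8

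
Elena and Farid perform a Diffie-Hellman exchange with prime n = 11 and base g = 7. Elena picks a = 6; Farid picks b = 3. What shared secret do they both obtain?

Farid sends B = g^b mod n = 7^3 mod 11.
7^1 ≡ 7 (mod 11)
7^2 = (7^1)^2 ≡ 7^2 = 49 ≡ 5 (mod 11)
7^3 = 7^2 · 7^1 ≡ 5 · 7 ≡ 2 (mod 11).
So B = 2. Elena then computes K = B^a mod n = 2^6 mod 11.
2^1 ≡ 2 (mod 11)
2^2 = (2^1)^2 ≡ 2^2 = 4 ≡ 4 (mod 11)
2^4 = (2^2)^2 ≡ 4^2 = 16 ≡ 5 (mod 11)
2^6 = 2^4 · 2^2 ≡ 5 · 4 ≡ 9 (mod 11).

9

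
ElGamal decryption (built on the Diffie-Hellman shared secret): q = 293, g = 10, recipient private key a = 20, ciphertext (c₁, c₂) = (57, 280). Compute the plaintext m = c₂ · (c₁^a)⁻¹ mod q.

190

Shared mask s = c₁^a mod q = 57^20 mod 293.
57^1 ≡ 57 (mod 293)
57^2 = (57^1)^2 ≡ 57^2 = 3249 ≡ 26 (mod 293)
57^4 = (57^2)^2 ≡ 26^2 = 676 ≡ 90 (mod 293)
57^8 = (57^4)^2 ≡ 90^2 = 8100 ≡ 189 (mod 293)
57^16 = (57^8)^2 ≡ 189^2 = 35721 ≡ 268 (mod 293)
57^20 = 57^16 · 57^4 ≡ 268 · 90 ≡ 94 (mod 293).
So s = 94; s⁻¹ ≡ 53 (mod 293).
m = c₂ · s⁻¹ mod 293 = 280 · 53 mod 293 = 190.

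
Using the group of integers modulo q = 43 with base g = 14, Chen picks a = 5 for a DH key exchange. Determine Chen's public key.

Public value = 14^5 mod 43.
14^1 ≡ 14 (mod 43)
14^2 = (14^1)^2 ≡ 14^2 = 196 ≡ 24 (mod 43)
14^4 = (14^2)^2 ≡ 24^2 = 576 ≡ 17 (mod 43)
14^5 = 14^4 · 14^1 ≡ 17 · 14 ≡ 23 (mod 43).

23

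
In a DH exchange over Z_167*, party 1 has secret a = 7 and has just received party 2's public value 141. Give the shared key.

48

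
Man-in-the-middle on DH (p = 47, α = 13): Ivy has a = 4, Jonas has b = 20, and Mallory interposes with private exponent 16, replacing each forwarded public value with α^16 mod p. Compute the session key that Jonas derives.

Jonas receives Mallory's public value M = 13^16 mod 47 instead of the honest one.
13^1 ≡ 13 (mod 47)
13^2 = (13^1)^2 ≡ 13^2 = 169 ≡ 28 (mod 47)
13^4 = (13^2)^2 ≡ 28^2 = 784 ≡ 32 (mod 47)
13^8 = (13^4)^2 ≡ 32^2 = 1024 ≡ 37 (mod 47)
13^16 = (13^8)^2 ≡ 37^2 = 1369 ≡ 6 (mod 47)
So M = 6. Jonas computes K = M^20 mod 47.
6^1 ≡ 6 (mod 47)
6^2 = (6^1)^2 ≡ 6^2 = 36 ≡ 36 (mod 47)
6^4 = (6^2)^2 ≡ 36^2 = 1296 ≡ 27 (mod 47)
6^8 = (6^4)^2 ≡ 27^2 = 729 ≡ 24 (mod 47)
6^16 = (6^8)^2 ≡ 24^2 = 576 ≡ 12 (mod 47)
6^20 = 6^16 · 6^4 ≡ 12 · 27 ≡ 42 (mod 47).

42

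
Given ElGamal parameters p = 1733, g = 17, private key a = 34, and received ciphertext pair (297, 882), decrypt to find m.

416

Shared mask s = c₁^a mod p = 297^34 mod 1733.
297^1 ≡ 297 (mod 1733)
297^2 = (297^1)^2 ≡ 297^2 = 88209 ≡ 1559 (mod 1733)
297^4 = (297^2)^2 ≡ 1559^2 = 2430481 ≡ 815 (mod 1733)
297^8 = (297^4)^2 ≡ 815^2 = 664225 ≡ 486 (mod 1733)
297^16 = (297^8)^2 ≡ 486^2 = 236196 ≡ 508 (mod 1733)
297^32 = (297^16)^2 ≡ 508^2 = 258064 ≡ 1580 (mod 1733)
297^34 = 297^32 · 297^2 ≡ 1580 · 1559 ≡ 627 (mod 1733).
So s = 627; s⁻¹ ≡ 1089 (mod 1733).
m = c₂ · s⁻¹ mod 1733 = 882 · 1089 mod 1733 = 416.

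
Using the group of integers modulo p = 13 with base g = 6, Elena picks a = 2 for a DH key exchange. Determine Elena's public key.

10

Public value = 6^{2} \pmod{13}.
6^1 ≡ 6 (mod 13)
6^2 = (6^1)^2 ≡ 6^2 = 36 ≡ 10 (mod 13)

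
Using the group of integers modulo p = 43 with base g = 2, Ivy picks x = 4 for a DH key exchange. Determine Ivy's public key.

Public value = 2^4 mod 43.
2^1 ≡ 2 (mod 43)
2^2 = (2^1)^2 ≡ 2^2 = 4 ≡ 4 (mod 43)
2^4 = (2^2)^2 ≡ 4^2 = 16 ≡ 16 (mod 43)

16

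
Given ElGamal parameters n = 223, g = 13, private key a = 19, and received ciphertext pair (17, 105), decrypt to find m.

Shared mask s = c₁^a mod n = 17^19 mod 223.
17^1 ≡ 17 (mod 223)
17^2 = (17^1)^2 ≡ 17^2 = 289 ≡ 66 (mod 223)
17^4 = (17^2)^2 ≡ 66^2 = 4356 ≡ 119 (mod 223)
17^8 = (17^4)^2 ≡ 119^2 = 14161 ≡ 112 (mod 223)
17^16 = (17^8)^2 ≡ 112^2 = 12544 ≡ 56 (mod 223)
17^19 = 17^16 · 17^2 · 17^1 ≡ 56 · 66 · 17 ≡ 169 (mod 223).
So s = 169; s⁻¹ ≡ 128 (mod 223).
m = c₂ · s⁻¹ mod 223 = 105 · 128 mod 223 = 60.

60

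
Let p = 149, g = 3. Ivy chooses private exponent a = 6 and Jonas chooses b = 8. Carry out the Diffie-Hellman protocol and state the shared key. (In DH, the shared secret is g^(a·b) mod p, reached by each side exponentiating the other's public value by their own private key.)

Ivy sends A = g^a mod p = 3^6 mod 149.
3^1 ≡ 3 (mod 149)
3^2 = (3^1)^2 ≡ 3^2 = 9 ≡ 9 (mod 149)
3^4 = (3^2)^2 ≡ 9^2 = 81 ≡ 81 (mod 149)
3^6 = 3^4 · 3^2 ≡ 81 · 9 ≡ 133 (mod 149).
So A = 133. Jonas then computes K = A^b mod p = 133^8 mod 149.
133^1 ≡ 133 (mod 149)
133^2 = (133^1)^2 ≡ 133^2 = 17689 ≡ 107 (mod 149)
133^4 = (133^2)^2 ≡ 107^2 = 11449 ≡ 125 (mod 149)
133^8 = (133^4)^2 ≡ 125^2 = 15625 ≡ 129 (mod 149)

129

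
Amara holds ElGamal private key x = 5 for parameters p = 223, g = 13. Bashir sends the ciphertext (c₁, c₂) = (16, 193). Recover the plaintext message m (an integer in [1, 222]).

Shared mask s = c₁^x mod p = 16^5 mod 223.
16^1 ≡ 16 (mod 223)
16^2 = (16^1)^2 ≡ 16^2 = 256 ≡ 33 (mod 223)
16^4 = (16^2)^2 ≡ 33^2 = 1089 ≡ 197 (mod 223)
16^5 = 16^4 · 16^1 ≡ 197 · 16 ≡ 30 (mod 223).
So s = 30; s⁻¹ ≡ 171 (mod 223).
m = c₂ · s⁻¹ mod 223 = 193 · 171 mod 223 = 222.

222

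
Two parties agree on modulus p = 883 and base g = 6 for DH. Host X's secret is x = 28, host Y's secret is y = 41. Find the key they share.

Host X sends A = g^x mod p = 6^28 mod 883.
6^1 ≡ 6 (mod 883)
6^2 = (6^1)^2 ≡ 6^2 = 36 ≡ 36 (mod 883)
6^4 = (6^2)^2 ≡ 36^2 = 1296 ≡ 413 (mod 883)
6^8 = (6^4)^2 ≡ 413^2 = 170569 ≡ 150 (mod 883)
6^16 = (6^8)^2 ≡ 150^2 = 22500 ≡ 425 (mod 883)
6^28 = 6^16 · 6^8 · 6^4 ≡ 425 · 150 · 413 ≡ 339 (mod 883).
So A = 339. Host Y then computes K = A^y mod p = 339^41 mod 883.
339^1 ≡ 339 (mod 883)
339^2 = (339^1)^2 ≡ 339^2 = 114921 ≡ 131 (mod 883)
339^4 = (339^2)^2 ≡ 131^2 = 17161 ≡ 384 (mod 883)
339^8 = (339^4)^2 ≡ 384^2 = 147456 ≡ 878 (mod 883)
339^16 = (339^8)^2 ≡ 878^2 = 770884 ≡ 25 (mod 883)
339^32 = (339^16)^2 ≡ 25^2 = 625 ≡ 625 (mod 883)
339^41 = 339^32 · 339^8 · 339^1 ≡ 625 · 878 · 339 ≡ 225 (mod 883).

225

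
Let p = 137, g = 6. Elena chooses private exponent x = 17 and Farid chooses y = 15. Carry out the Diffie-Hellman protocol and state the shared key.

10

Farid sends B = g^y mod p = 6^15 mod 137.
6^1 ≡ 6 (mod 137)
6^2 = (6^1)^2 ≡ 6^2 = 36 ≡ 36 (mod 137)
6^4 = (6^2)^2 ≡ 36^2 = 1296 ≡ 63 (mod 137)
6^8 = (6^4)^2 ≡ 63^2 = 3969 ≡ 133 (mod 137)
6^15 = 6^8 · 6^4 · 6^2 · 6^1 ≡ 133 · 63 · 36 · 6 ≡ 94 (mod 137).
So B = 94. Elena then computes K = B^x mod p = 94^17 mod 137.
94^1 ≡ 94 (mod 137)
94^2 = (94^1)^2 ≡ 94^2 = 8836 ≡ 68 (mod 137)
94^4 = (94^2)^2 ≡ 68^2 = 4624 ≡ 103 (mod 137)
94^8 = (94^4)^2 ≡ 103^2 = 10609 ≡ 60 (mod 137)
94^16 = (94^8)^2 ≡ 60^2 = 3600 ≡ 38 (mod 137)
94^17 = 94^16 · 94^1 ≡ 38 · 94 ≡ 10 (mod 137).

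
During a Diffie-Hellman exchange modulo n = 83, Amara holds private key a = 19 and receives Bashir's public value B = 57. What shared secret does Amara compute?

Shared key K = 57^19 mod 83.
57^1 ≡ 57 (mod 83)
57^2 = (57^1)^2 ≡ 57^2 = 3249 ≡ 12 (mod 83)
57^4 = (57^2)^2 ≡ 12^2 = 144 ≡ 61 (mod 83)
57^8 = (57^4)^2 ≡ 61^2 = 3721 ≡ 69 (mod 83)
57^16 = (57^8)^2 ≡ 69^2 = 4761 ≡ 30 (mod 83)
57^19 = 57^16 · 57^2 · 57^1 ≡ 30 · 12 · 57 ≡ 19 (mod 83).

19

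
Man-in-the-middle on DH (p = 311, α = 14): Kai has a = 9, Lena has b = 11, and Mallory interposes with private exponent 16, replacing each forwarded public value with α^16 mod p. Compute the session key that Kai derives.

Kai receives Mallory's public value M = 14^16 mod 311 instead of the honest one.
14^1 ≡ 14 (mod 311)
14^2 = (14^1)^2 ≡ 14^2 = 196 ≡ 196 (mod 311)
14^4 = (14^2)^2 ≡ 196^2 = 38416 ≡ 163 (mod 311)
14^8 = (14^4)^2 ≡ 163^2 = 26569 ≡ 134 (mod 311)
14^16 = (14^8)^2 ≡ 134^2 = 17956 ≡ 229 (mod 311)
So M = 229. Kai computes K = M^9 mod 311.
229^1 ≡ 229 (mod 311)
229^2 = (229^1)^2 ≡ 229^2 = 52441 ≡ 193 (mod 311)
229^4 = (229^2)^2 ≡ 193^2 = 37249 ≡ 240 (mod 311)
229^8 = (229^4)^2 ≡ 240^2 = 57600 ≡ 65 (mod 311)
229^9 = 229^8 · 229^1 ≡ 65 · 229 ≡ 268 (mod 311).

268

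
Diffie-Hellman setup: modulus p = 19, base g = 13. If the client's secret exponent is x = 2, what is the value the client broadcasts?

Public value = 13^2 mod 19.
13^1 ≡ 13 (mod 19)
13^2 = (13^1)^2 ≡ 13^2 = 169 ≡ 17 (mod 19)

17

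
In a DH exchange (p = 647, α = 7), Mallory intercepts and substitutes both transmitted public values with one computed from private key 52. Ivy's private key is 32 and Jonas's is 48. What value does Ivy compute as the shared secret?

64

Ivy receives Mallory's public value M = 7^52 mod 647 instead of the honest one.
7^1 ≡ 7 (mod 647)
7^2 = (7^1)^2 ≡ 7^2 = 49 ≡ 49 (mod 647)
7^4 = (7^2)^2 ≡ 49^2 = 2401 ≡ 460 (mod 647)
7^8 = (7^4)^2 ≡ 460^2 = 211600 ≡ 31 (mod 647)
7^16 = (7^8)^2 ≡ 31^2 = 961 ≡ 314 (mod 647)
7^32 = (7^16)^2 ≡ 314^2 = 98596 ≡ 252 (mod 647)
7^52 = 7^32 · 7^16 · 7^4 ≡ 252 · 314 · 460 ≡ 601 (mod 647).
So M = 601. Ivy computes K = M^32 mod 647.
601^1 ≡ 601 (mod 647)
601^2 = (601^1)^2 ≡ 601^2 = 361201 ≡ 175 (mod 647)
601^4 = (601^2)^2 ≡ 175^2 = 30625 ≡ 216 (mod 647)
601^8 = (601^4)^2 ≡ 216^2 = 46656 ≡ 72 (mod 647)
601^16 = (601^8)^2 ≡ 72^2 = 5184 ≡ 8 (mod 647)
601^32 = (601^16)^2 ≡ 8^2 = 64 ≡ 64 (mod 647)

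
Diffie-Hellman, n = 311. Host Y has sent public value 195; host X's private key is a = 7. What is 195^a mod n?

Shared key K = 195^7 mod 311.
195^1 ≡ 195 (mod 311)
195^2 = (195^1)^2 ≡ 195^2 = 38025 ≡ 83 (mod 311)
195^4 = (195^2)^2 ≡ 83^2 = 6889 ≡ 47 (mod 311)
195^7 = 195^4 · 195^2 · 195^1 ≡ 47 · 83 · 195 ≡ 300 (mod 311).

300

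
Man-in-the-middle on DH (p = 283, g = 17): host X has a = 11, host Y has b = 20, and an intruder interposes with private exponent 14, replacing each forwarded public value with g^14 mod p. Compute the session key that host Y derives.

Host Y receives an intruder's public value M = 17^14 mod 283 instead of the honest one.
17^1 ≡ 17 (mod 283)
17^2 = (17^1)^2 ≡ 17^2 = 289 ≡ 6 (mod 283)
17^4 = (17^2)^2 ≡ 6^2 = 36 ≡ 36 (mod 283)
17^8 = (17^4)^2 ≡ 36^2 = 1296 ≡ 164 (mod 283)
17^14 = 17^8 · 17^4 · 17^2 ≡ 164 · 36 · 6 ≡ 49 (mod 283).
So M = 49. Host Y computes K = M^20 mod 283.
49^1 ≡ 49 (mod 283)
49^2 = (49^1)^2 ≡ 49^2 = 2401 ≡ 137 (mod 283)
49^4 = (49^2)^2 ≡ 137^2 = 18769 ≡ 91 (mod 283)
49^8 = (49^4)^2 ≡ 91^2 = 8281 ≡ 74 (mod 283)
49^16 = (49^8)^2 ≡ 74^2 = 5476 ≡ 99 (mod 283)
49^20 = 49^16 · 49^4 ≡ 99 · 91 ≡ 236 (mod 283).

236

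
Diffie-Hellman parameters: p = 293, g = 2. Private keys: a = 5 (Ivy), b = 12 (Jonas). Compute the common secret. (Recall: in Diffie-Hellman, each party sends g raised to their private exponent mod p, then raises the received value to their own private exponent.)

Ivy sends A = g^a mod p = 2^5 mod 293.
2^1 ≡ 2 (mod 293)
2^2 = (2^1)^2 ≡ 2^2 = 4 ≡ 4 (mod 293)
2^4 = (2^2)^2 ≡ 4^2 = 16 ≡ 16 (mod 293)
2^5 = 2^4 · 2^1 ≡ 16 · 2 ≡ 32 (mod 293).
So A = 32. Jonas then computes K = A^b mod p = 32^12 mod 293.
32^1 ≡ 32 (mod 293)
32^2 = (32^1)^2 ≡ 32^2 = 1024 ≡ 145 (mod 293)
32^4 = (32^2)^2 ≡ 145^2 = 21025 ≡ 222 (mod 293)
32^8 = (32^4)^2 ≡ 222^2 = 49284 ≡ 60 (mod 293)
32^12 = 32^8 · 32^4 ≡ 60 · 222 ≡ 135 (mod 293).

135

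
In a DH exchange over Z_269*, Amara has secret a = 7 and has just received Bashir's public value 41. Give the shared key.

54

Shared key K = 41^7 mod 269.
41^1 ≡ 41 (mod 269)
41^2 = (41^1)^2 ≡ 41^2 = 1681 ≡ 67 (mod 269)
41^4 = (41^2)^2 ≡ 67^2 = 4489 ≡ 185 (mod 269)
41^7 = 41^4 · 41^2 · 41^1 ≡ 185 · 67 · 41 ≡ 54 (mod 269).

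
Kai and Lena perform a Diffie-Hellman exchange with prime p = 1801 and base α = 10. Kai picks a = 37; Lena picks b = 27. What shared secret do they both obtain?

Lena sends B = α^b mod p = 10^27 mod 1801.
10^1 ≡ 10 (mod 1801)
10^2 = (10^1)^2 ≡ 10^2 = 100 ≡ 100 (mod 1801)
10^4 = (10^2)^2 ≡ 100^2 = 10000 ≡ 995 (mod 1801)
10^8 = (10^4)^2 ≡ 995^2 = 990025 ≡ 1276 (mod 1801)
10^16 = (10^8)^2 ≡ 1276^2 = 1628176 ≡ 72 (mod 1801)
10^27 = 10^16 · 10^8 · 10^2 · 10^1 ≡ 72 · 1276 · 100 · 10 ≡ 1189 (mod 1801).
So B = 1189. Kai then computes K = B^a mod p = 1189^37 mod 1801.
1189^1 ≡ 1189 (mod 1801)
1189^2 = (1189^1)^2 ≡ 1189^2 = 1413721 ≡ 1737 (mod 1801)
1189^4 = (1189^2)^2 ≡ 1737^2 = 3017169 ≡ 494 (mod 1801)
1189^8 = (1189^4)^2 ≡ 494^2 = 244036 ≡ 901 (mod 1801)
1189^16 = (1189^8)^2 ≡ 901^2 = 811801 ≡ 1351 (mod 1801)
1189^32 = (1189^16)^2 ≡ 1351^2 = 1825201 ≡ 788 (mod 1801)
1189^37 = 1189^32 · 1189^4 · 1189^1 ≡ 788 · 494 · 1189 ≡ 15 (mod 1801).

15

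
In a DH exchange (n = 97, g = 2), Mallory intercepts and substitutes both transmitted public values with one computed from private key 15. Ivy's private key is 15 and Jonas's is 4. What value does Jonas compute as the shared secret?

Jonas receives Mallory's public value M = 2^15 mod 97 instead of the honest one.
2^1 ≡ 2 (mod 97)
2^2 = (2^1)^2 ≡ 2^2 = 4 ≡ 4 (mod 97)
2^4 = (2^2)^2 ≡ 4^2 = 16 ≡ 16 (mod 97)
2^8 = (2^4)^2 ≡ 16^2 = 256 ≡ 62 (mod 97)
2^15 = 2^8 · 2^4 · 2^2 · 2^1 ≡ 62 · 16 · 4 · 2 ≡ 79 (mod 97).
So M = 79. Jonas computes K = M^4 mod 97.
79^1 ≡ 79 (mod 97)
79^2 = (79^1)^2 ≡ 79^2 = 6241 ≡ 33 (mod 97)
79^4 = (79^2)^2 ≡ 33^2 = 1089 ≡ 22 (mod 97)

22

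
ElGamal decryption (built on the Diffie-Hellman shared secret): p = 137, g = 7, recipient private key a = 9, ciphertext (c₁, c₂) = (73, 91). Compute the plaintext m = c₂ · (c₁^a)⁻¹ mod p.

27

Shared mask s = c₁^a mod p = 73^9 mod 137.
73^1 ≡ 73 (mod 137)
73^2 = (73^1)^2 ≡ 73^2 = 5329 ≡ 123 (mod 137)
73^4 = (73^2)^2 ≡ 123^2 = 15129 ≡ 59 (mod 137)
73^8 = (73^4)^2 ≡ 59^2 = 3481 ≡ 56 (mod 137)
73^9 = 73^8 · 73^1 ≡ 56 · 73 ≡ 115 (mod 137).
So s = 115; s⁻¹ ≡ 56 (mod 137).
m = c₂ · s⁻¹ mod 137 = 91 · 56 mod 137 = 27.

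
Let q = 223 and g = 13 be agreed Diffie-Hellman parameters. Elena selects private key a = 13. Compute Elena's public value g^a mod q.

Public value = 13^13 mod 223.
13^1 ≡ 13 (mod 223)
13^2 = (13^1)^2 ≡ 13^2 = 169 ≡ 169 (mod 223)
13^4 = (13^2)^2 ≡ 169^2 = 28561 ≡ 17 (mod 223)
13^8 = (13^4)^2 ≡ 17^2 = 289 ≡ 66 (mod 223)
13^13 = 13^8 · 13^4 · 13^1 ≡ 66 · 17 · 13 ≡ 91 (mod 223).

91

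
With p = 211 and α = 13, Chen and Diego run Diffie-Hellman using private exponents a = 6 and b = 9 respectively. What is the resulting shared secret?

Diego sends B = α^b mod p = 13^9 mod 211.
13^1 ≡ 13 (mod 211)
13^2 = (13^1)^2 ≡ 13^2 = 169 ≡ 169 (mod 211)
13^4 = (13^2)^2 ≡ 169^2 = 28561 ≡ 76 (mod 211)
13^8 = (13^4)^2 ≡ 76^2 = 5776 ≡ 79 (mod 211)
13^9 = 13^8 · 13^1 ≡ 79 · 13 ≡ 183 (mod 211).
So B = 183. Chen then computes K = B^a mod p = 183^6 mod 211.
183^1 ≡ 183 (mod 211)
183^2 = (183^1)^2 ≡ 183^2 = 33489 ≡ 151 (mod 211)
183^4 = (183^2)^2 ≡ 151^2 = 22801 ≡ 13 (mod 211)
183^6 = 183^4 · 183^2 ≡ 13 · 151 ≡ 64 (mod 211).

64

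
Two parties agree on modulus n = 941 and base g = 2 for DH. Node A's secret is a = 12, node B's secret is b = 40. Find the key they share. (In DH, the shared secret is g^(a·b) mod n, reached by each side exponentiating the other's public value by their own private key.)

858

Node B sends B = g^b mod n = 2^40 mod 941.
2^1 ≡ 2 (mod 941)
2^2 = (2^1)^2 ≡ 2^2 = 4 ≡ 4 (mod 941)
2^4 = (2^2)^2 ≡ 4^2 = 16 ≡ 16 (mod 941)
2^8 = (2^4)^2 ≡ 16^2 = 256 ≡ 256 (mod 941)
2^16 = (2^8)^2 ≡ 256^2 = 65536 ≡ 607 (mod 941)
2^32 = (2^16)^2 ≡ 607^2 = 368449 ≡ 518 (mod 941)
2^40 = 2^32 · 2^8 ≡ 518 · 256 ≡ 868 (mod 941).
So B = 868. Node A then computes K = B^a mod n = 868^12 mod 941.
868^1 ≡ 868 (mod 941)
868^2 = (868^1)^2 ≡ 868^2 = 753424 ≡ 624 (mod 941)
868^4 = (868^2)^2 ≡ 624^2 = 389376 ≡ 743 (mod 941)
868^8 = (868^4)^2 ≡ 743^2 = 552049 ≡ 623 (mod 941)
868^12 = 868^8 · 868^4 ≡ 623 · 743 ≡ 858 (mod 941).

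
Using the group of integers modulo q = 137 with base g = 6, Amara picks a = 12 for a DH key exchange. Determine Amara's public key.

Public value = 6^12 mod 137.
6^1 ≡ 6 (mod 137)
6^2 = (6^1)^2 ≡ 6^2 = 36 ≡ 36 (mod 137)
6^4 = (6^2)^2 ≡ 36^2 = 1296 ≡ 63 (mod 137)
6^8 = (6^4)^2 ≡ 63^2 = 3969 ≡ 133 (mod 137)
6^12 = 6^8 · 6^4 ≡ 133 · 63 ≡ 22 (mod 137).

22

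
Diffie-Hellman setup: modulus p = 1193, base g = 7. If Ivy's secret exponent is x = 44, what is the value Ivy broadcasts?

1129

Public value = 7^44 mod 1193.
7^1 ≡ 7 (mod 1193)
7^2 = (7^1)^2 ≡ 7^2 = 49 ≡ 49 (mod 1193)
7^4 = (7^2)^2 ≡ 49^2 = 2401 ≡ 15 (mod 1193)
7^8 = (7^4)^2 ≡ 15^2 = 225 ≡ 225 (mod 1193)
7^16 = (7^8)^2 ≡ 225^2 = 50625 ≡ 519 (mod 1193)
7^32 = (7^16)^2 ≡ 519^2 = 269361 ≡ 936 (mod 1193)
7^44 = 7^32 · 7^8 · 7^4 ≡ 936 · 225 · 15 ≡ 1129 (mod 1193).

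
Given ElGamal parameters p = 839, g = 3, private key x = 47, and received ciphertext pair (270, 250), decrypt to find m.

236

Shared mask s = c₁^x mod p = 270^47 mod 839.
270^1 ≡ 270 (mod 839)
270^2 = (270^1)^2 ≡ 270^2 = 72900 ≡ 746 (mod 839)
270^4 = (270^2)^2 ≡ 746^2 = 556516 ≡ 259 (mod 839)
270^8 = (270^4)^2 ≡ 259^2 = 67081 ≡ 800 (mod 839)
270^16 = (270^8)^2 ≡ 800^2 = 640000 ≡ 682 (mod 839)
270^32 = (270^16)^2 ≡ 682^2 = 465124 ≡ 318 (mod 839)
270^47 = 270^32 · 270^8 · 270^4 · 270^2 · 270^1 ≡ 318 · 800 · 259 · 746 · 270 ≡ 449 (mod 839).
So s = 449; s⁻¹ ≡ 256 (mod 839).
m = c₂ · s⁻¹ mod 839 = 250 · 256 mod 839 = 236.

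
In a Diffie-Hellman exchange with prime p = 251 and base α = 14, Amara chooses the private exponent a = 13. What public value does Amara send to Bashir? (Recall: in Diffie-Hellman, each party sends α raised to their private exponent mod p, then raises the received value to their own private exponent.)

Public value = 14^13 (mod 251).
14^1 ≡ 14 (mod 251)
14^2 = (14^1)^2 ≡ 14^2 = 196 ≡ 196 (mod 251)
14^4 = (14^2)^2 ≡ 196^2 = 38416 ≡ 13 (mod 251)
14^8 = (14^4)^2 ≡ 13^2 = 169 ≡ 169 (mod 251)
14^13 = 14^8 · 14^4 · 14^1 ≡ 169 · 13 · 14 ≡ 136 (mod 251).

136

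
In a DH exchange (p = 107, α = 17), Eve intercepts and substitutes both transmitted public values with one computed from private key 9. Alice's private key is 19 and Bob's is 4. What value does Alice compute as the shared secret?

Alice receives Eve's public value M = 17^9 mod 107 instead of the honest one.
17^1 ≡ 17 (mod 107)
17^2 = (17^1)^2 ≡ 17^2 = 289 ≡ 75 (mod 107)
17^4 = (17^2)^2 ≡ 75^2 = 5625 ≡ 61 (mod 107)
17^8 = (17^4)^2 ≡ 61^2 = 3721 ≡ 83 (mod 107)
17^9 = 17^8 · 17^1 ≡ 83 · 17 ≡ 20 (mod 107).
So M = 20. Alice computes K = M^19 mod 107.
20^1 ≡ 20 (mod 107)
20^2 = (20^1)^2 ≡ 20^2 = 400 ≡ 79 (mod 107)
20^4 = (20^2)^2 ≡ 79^2 = 6241 ≡ 35 (mod 107)
20^8 = (20^4)^2 ≡ 35^2 = 1225 ≡ 48 (mod 107)
20^16 = (20^8)^2 ≡ 48^2 = 2304 ≡ 57 (mod 107)
20^19 = 20^16 · 20^2 · 20^1 ≡ 57 · 79 · 20 ≡ 73 (mod 107).

73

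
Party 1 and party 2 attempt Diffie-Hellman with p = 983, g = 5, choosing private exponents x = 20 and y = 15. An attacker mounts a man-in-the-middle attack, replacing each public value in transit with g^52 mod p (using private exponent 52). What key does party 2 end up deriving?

Party 2 receives an attacker's public value M = 5^52 mod 983 instead of the honest one.
5^1 ≡ 5 (mod 983)
5^2 = (5^1)^2 ≡ 5^2 = 25 ≡ 25 (mod 983)
5^4 = (5^2)^2 ≡ 25^2 = 625 ≡ 625 (mod 983)
5^8 = (5^4)^2 ≡ 625^2 = 390625 ≡ 374 (mod 983)
5^16 = (5^8)^2 ≡ 374^2 = 139876 ≡ 290 (mod 983)
5^32 = (5^16)^2 ≡ 290^2 = 84100 ≡ 545 (mod 983)
5^52 = 5^32 · 5^16 · 5^4 ≡ 545 · 290 · 625 ≡ 563 (mod 983).
So M = 563. Party 2 computes K = M^15 mod 983.
563^1 ≡ 563 (mod 983)
563^2 = (563^1)^2 ≡ 563^2 = 316969 ≡ 443 (mod 983)
563^4 = (563^2)^2 ≡ 443^2 = 196249 ≡ 632 (mod 983)
563^8 = (563^4)^2 ≡ 632^2 = 399424 ≡ 326 (mod 983)
563^15 = 563^8 · 563^4 · 563^2 · 563^1 ≡ 326 · 632 · 443 · 563 ≡ 524 (mod 983).

524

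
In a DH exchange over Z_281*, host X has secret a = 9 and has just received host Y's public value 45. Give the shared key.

70

Shared key K = 45^9 mod 281.
45^1 ≡ 45 (mod 281)
45^2 = (45^1)^2 ≡ 45^2 = 2025 ≡ 58 (mod 281)
45^4 = (45^2)^2 ≡ 58^2 = 3364 ≡ 273 (mod 281)
45^8 = (45^4)^2 ≡ 273^2 = 74529 ≡ 64 (mod 281)
45^9 = 45^8 · 45^1 ≡ 64 · 45 ≡ 70 (mod 281).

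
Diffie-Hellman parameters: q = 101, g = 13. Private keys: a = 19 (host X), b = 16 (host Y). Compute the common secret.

Host Y sends B = g^b mod q = 13^16 mod 101.
13^1 ≡ 13 (mod 101)
13^2 = (13^1)^2 ≡ 13^2 = 169 ≡ 68 (mod 101)
13^4 = (13^2)^2 ≡ 68^2 = 4624 ≡ 79 (mod 101)
13^8 = (13^4)^2 ≡ 79^2 = 6241 ≡ 80 (mod 101)
13^16 = (13^8)^2 ≡ 80^2 = 6400 ≡ 37 (mod 101)
So B = 37. Host X then computes K = B^a mod q = 37^19 mod 101.
37^1 ≡ 37 (mod 101)
37^2 = (37^1)^2 ≡ 37^2 = 1369 ≡ 56 (mod 101)
37^4 = (37^2)^2 ≡ 56^2 = 3136 ≡ 5 (mod 101)
37^8 = (37^4)^2 ≡ 5^2 = 25 ≡ 25 (mod 101)
37^16 = (37^8)^2 ≡ 25^2 = 625 ≡ 19 (mod 101)
37^19 = 37^16 · 37^2 · 37^1 ≡ 19 · 56 · 37 ≡ 79 (mod 101).

79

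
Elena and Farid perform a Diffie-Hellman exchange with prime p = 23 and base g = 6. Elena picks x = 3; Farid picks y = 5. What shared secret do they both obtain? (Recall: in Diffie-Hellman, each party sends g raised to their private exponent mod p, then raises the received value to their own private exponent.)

Farid sends B = g^y mod p = 6^5 mod 23.
6^1 ≡ 6 (mod 23)
6^2 = (6^1)^2 ≡ 6^2 = 36 ≡ 13 (mod 23)
6^4 = (6^2)^2 ≡ 13^2 = 169 ≡ 8 (mod 23)
6^5 = 6^4 · 6^1 ≡ 8 · 6 ≡ 2 (mod 23).
So B = 2. Elena then computes K = B^x mod p = 2^3 mod 23.
2^1 ≡ 2 (mod 23)
2^2 = (2^1)^2 ≡ 2^2 = 4 ≡ 4 (mod 23)
2^3 = 2^2 · 2^1 ≡ 4 · 2 ≡ 8 (mod 23).

8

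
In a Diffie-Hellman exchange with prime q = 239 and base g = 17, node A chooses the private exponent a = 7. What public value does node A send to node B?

Public value = 17^7 mod 239.
17^1 ≡ 17 (mod 239)
17^2 = (17^1)^2 ≡ 17^2 = 289 ≡ 50 (mod 239)
17^4 = (17^2)^2 ≡ 50^2 = 2500 ≡ 110 (mod 239)
17^7 = 17^4 · 17^2 · 17^1 ≡ 110 · 50 · 17 ≡ 51 (mod 239).

51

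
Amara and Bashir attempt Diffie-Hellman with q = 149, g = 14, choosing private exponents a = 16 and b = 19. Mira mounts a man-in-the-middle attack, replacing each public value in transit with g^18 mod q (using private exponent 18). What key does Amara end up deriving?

95

Amara receives Mira's public value M = 14^18 mod 149 instead of the honest one.
14^1 ≡ 14 (mod 149)
14^2 = (14^1)^2 ≡ 14^2 = 196 ≡ 47 (mod 149)
14^4 = (14^2)^2 ≡ 47^2 = 2209 ≡ 123 (mod 149)
14^8 = (14^4)^2 ≡ 123^2 = 15129 ≡ 80 (mod 149)
14^16 = (14^8)^2 ≡ 80^2 = 6400 ≡ 142 (mod 149)
14^18 = 14^16 · 14^2 ≡ 142 · 47 ≡ 118 (mod 149).
So M = 118. Amara computes K = M^16 mod 149.
118^1 ≡ 118 (mod 149)
118^2 = (118^1)^2 ≡ 118^2 = 13924 ≡ 67 (mod 149)
118^4 = (118^2)^2 ≡ 67^2 = 4489 ≡ 19 (mod 149)
118^8 = (118^4)^2 ≡ 19^2 = 361 ≡ 63 (mod 149)
118^16 = (118^8)^2 ≡ 63^2 = 3969 ≡ 95 (mod 149)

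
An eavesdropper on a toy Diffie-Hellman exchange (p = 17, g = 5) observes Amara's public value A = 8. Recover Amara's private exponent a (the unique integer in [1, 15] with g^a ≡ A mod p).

Try successive powers of 5 modulo 17:
5^1 ≡ 5
5^2 ≡ 8
Found: a = 2.

2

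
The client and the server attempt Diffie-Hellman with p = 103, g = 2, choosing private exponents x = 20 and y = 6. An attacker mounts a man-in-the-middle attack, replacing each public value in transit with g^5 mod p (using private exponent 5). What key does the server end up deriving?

The server receives an attacker's public value M = 2^5 mod 103 instead of the honest one.
2^1 ≡ 2 (mod 103)
2^2 = (2^1)^2 ≡ 2^2 = 4 ≡ 4 (mod 103)
2^4 = (2^2)^2 ≡ 4^2 = 16 ≡ 16 (mod 103)
2^5 = 2^4 · 2^1 ≡ 16 · 2 ≡ 32 (mod 103).
So M = 32. The server computes K = M^6 mod 103.
32^1 ≡ 32 (mod 103)
32^2 = (32^1)^2 ≡ 32^2 = 1024 ≡ 97 (mod 103)
32^4 = (32^2)^2 ≡ 97^2 = 9409 ≡ 36 (mod 103)
32^6 = 32^4 · 32^2 ≡ 36 · 97 ≡ 93 (mod 103).

93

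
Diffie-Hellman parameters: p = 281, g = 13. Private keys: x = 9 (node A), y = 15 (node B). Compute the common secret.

Node A sends A = g^x mod p = 13^9 mod 281.
13^1 ≡ 13 (mod 281)
13^2 = (13^1)^2 ≡ 13^2 = 169 ≡ 169 (mod 281)
13^4 = (13^2)^2 ≡ 169^2 = 28561 ≡ 180 (mod 281)
13^8 = (13^4)^2 ≡ 180^2 = 32400 ≡ 85 (mod 281)
13^9 = 13^8 · 13^1 ≡ 85 · 13 ≡ 262 (mod 281).
So A = 262. Node B then computes K = A^y mod p = 262^15 mod 281.
262^1 ≡ 262 (mod 281)
262^2 = (262^1)^2 ≡ 262^2 = 68644 ≡ 80 (mod 281)
262^4 = (262^2)^2 ≡ 80^2 = 6400 ≡ 218 (mod 281)
262^8 = (262^4)^2 ≡ 218^2 = 47524 ≡ 35 (mod 281)
262^15 = 262^8 · 262^4 · 262^2 · 262^1 ≡ 35 · 218 · 80 · 262 ≡ 113 (mod 281).

113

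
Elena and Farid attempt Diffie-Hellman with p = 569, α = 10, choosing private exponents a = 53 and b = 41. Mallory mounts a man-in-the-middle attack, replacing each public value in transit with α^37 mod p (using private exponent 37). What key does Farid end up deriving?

Farid receives Mallory's public value M = 10^37 mod 569 instead of the honest one.
10^1 ≡ 10 (mod 569)
10^2 = (10^1)^2 ≡ 10^2 = 100 ≡ 100 (mod 569)
10^4 = (10^2)^2 ≡ 100^2 = 10000 ≡ 327 (mod 569)
10^8 = (10^4)^2 ≡ 327^2 = 106929 ≡ 526 (mod 569)
10^16 = (10^8)^2 ≡ 526^2 = 276676 ≡ 142 (mod 569)
10^32 = (10^16)^2 ≡ 142^2 = 20164 ≡ 249 (mod 569)
10^37 = 10^32 · 10^4 · 10^1 ≡ 249 · 327 · 10 ≡ 560 (mod 569).
So M = 560. Farid computes K = M^41 mod 569.
560^1 ≡ 560 (mod 569)
560^2 = (560^1)^2 ≡ 560^2 = 313600 ≡ 81 (mod 569)
560^4 = (560^2)^2 ≡ 81^2 = 6561 ≡ 302 (mod 569)
560^8 = (560^4)^2 ≡ 302^2 = 91204 ≡ 164 (mod 569)
560^16 = (560^8)^2 ≡ 164^2 = 26896 ≡ 153 (mod 569)
560^32 = (560^16)^2 ≡ 153^2 = 23409 ≡ 80 (mod 569)
560^41 = 560^32 · 560^8 · 560^1 ≡ 80 · 164 · 560 ≡ 272 (mod 569).

272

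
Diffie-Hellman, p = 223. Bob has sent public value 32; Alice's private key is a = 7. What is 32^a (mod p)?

Shared key K = 32^7 mod 223.
32^1 ≡ 32 (mod 223)
32^2 = (32^1)^2 ≡ 32^2 = 1024 ≡ 132 (mod 223)
32^4 = (32^2)^2 ≡ 132^2 = 17424 ≡ 30 (mod 223)
32^7 = 32^4 · 32^2 · 32^1 ≡ 30 · 132 · 32 ≡ 56 (mod 223).

56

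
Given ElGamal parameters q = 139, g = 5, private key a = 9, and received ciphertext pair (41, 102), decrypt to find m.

70

Shared mask s = c₁^a mod q = 41^9 mod 139.
41^1 ≡ 41 (mod 139)
41^2 = (41^1)^2 ≡ 41^2 = 1681 ≡ 13 (mod 139)
41^4 = (41^2)^2 ≡ 13^2 = 169 ≡ 30 (mod 139)
41^8 = (41^4)^2 ≡ 30^2 = 900 ≡ 66 (mod 139)
41^9 = 41^8 · 41^1 ≡ 66 · 41 ≡ 65 (mod 139).
So s = 65; s⁻¹ ≡ 77 (mod 139).
m = c₂ · s⁻¹ mod 139 = 102 · 77 mod 139 = 70.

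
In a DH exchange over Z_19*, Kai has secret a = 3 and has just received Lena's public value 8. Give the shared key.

Shared key K = 8^3 mod 19.
8^1 ≡ 8 (mod 19)
8^2 = (8^1)^2 ≡ 8^2 = 64 ≡ 7 (mod 19)
8^3 = 8^2 · 8^1 ≡ 7 · 8 ≡ 18 (mod 19).

18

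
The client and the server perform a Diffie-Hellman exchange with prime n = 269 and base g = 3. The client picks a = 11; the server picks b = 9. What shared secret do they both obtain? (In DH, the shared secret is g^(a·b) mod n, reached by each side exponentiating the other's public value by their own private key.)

33

The client sends A = g^a mod n = 3^11 mod 269.
3^1 ≡ 3 (mod 269)
3^2 = (3^1)^2 ≡ 3^2 = 9 ≡ 9 (mod 269)
3^4 = (3^2)^2 ≡ 9^2 = 81 ≡ 81 (mod 269)
3^8 = (3^4)^2 ≡ 81^2 = 6561 ≡ 105 (mod 269)
3^11 = 3^8 · 3^2 · 3^1 ≡ 105 · 9 · 3 ≡ 145 (mod 269).
So A = 145. The server then computes K = A^b mod n = 145^9 mod 269.
145^1 ≡ 145 (mod 269)
145^2 = (145^1)^2 ≡ 145^2 = 21025 ≡ 43 (mod 269)
145^4 = (145^2)^2 ≡ 43^2 = 1849 ≡ 235 (mod 269)
145^8 = (145^4)^2 ≡ 235^2 = 55225 ≡ 80 (mod 269)
145^9 = 145^8 · 145^1 ≡ 80 · 145 ≡ 33 (mod 269).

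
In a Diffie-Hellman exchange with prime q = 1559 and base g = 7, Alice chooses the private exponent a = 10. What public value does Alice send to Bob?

Public value = 7^10 mod 1559.
7^1 ≡ 7 (mod 1559)
7^2 = (7^1)^2 ≡ 7^2 = 49 ≡ 49 (mod 1559)
7^4 = (7^2)^2 ≡ 49^2 = 2401 ≡ 842 (mod 1559)
7^8 = (7^4)^2 ≡ 842^2 = 708964 ≡ 1178 (mod 1559)
7^10 = 7^8 · 7^2 ≡ 1178 · 49 ≡ 39 (mod 1559).

39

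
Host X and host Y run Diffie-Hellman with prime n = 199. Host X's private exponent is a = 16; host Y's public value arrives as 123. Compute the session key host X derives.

187

Shared key K = 123^16 mod 199.
123^1 ≡ 123 (mod 199)
123^2 = (123^1)^2 ≡ 123^2 = 15129 ≡ 5 (mod 199)
123^4 = (123^2)^2 ≡ 5^2 = 25 ≡ 25 (mod 199)
123^8 = (123^4)^2 ≡ 25^2 = 625 ≡ 28 (mod 199)
123^16 = (123^8)^2 ≡ 28^2 = 784 ≡ 187 (mod 199)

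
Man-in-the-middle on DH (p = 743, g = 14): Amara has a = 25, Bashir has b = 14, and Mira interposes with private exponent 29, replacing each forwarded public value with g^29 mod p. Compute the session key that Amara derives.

Amara receives Mira's public value M = 14^29 mod 743 instead of the honest one.
14^1 ≡ 14 (mod 743)
14^2 = (14^1)^2 ≡ 14^2 = 196 ≡ 196 (mod 743)
14^4 = (14^2)^2 ≡ 196^2 = 38416 ≡ 523 (mod 743)
14^8 = (14^4)^2 ≡ 523^2 = 273529 ≡ 105 (mod 743)
14^16 = (14^8)^2 ≡ 105^2 = 11025 ≡ 623 (mod 743)
14^29 = 14^16 · 14^8 · 14^4 · 14^1 ≡ 623 · 105 · 523 · 14 ≡ 367 (mod 743).
So M = 367. Amara computes K = M^25 mod 743.
367^1 ≡ 367 (mod 743)
367^2 = (367^1)^2 ≡ 367^2 = 134689 ≡ 206 (mod 743)
367^4 = (367^2)^2 ≡ 206^2 = 42436 ≡ 85 (mod 743)
367^8 = (367^4)^2 ≡ 85^2 = 7225 ≡ 538 (mod 743)
367^16 = (367^8)^2 ≡ 538^2 = 289444 ≡ 417 (mod 743)
367^25 = 367^16 · 367^8 · 367^1 ≡ 417 · 538 · 367 ≡ 180 (mod 743).

180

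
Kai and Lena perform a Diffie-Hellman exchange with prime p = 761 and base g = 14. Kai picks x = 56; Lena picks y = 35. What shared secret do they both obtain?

679

Kai sends A = g^x mod p = 14^56 mod 761.
14^1 ≡ 14 (mod 761)
14^2 = (14^1)^2 ≡ 14^2 = 196 ≡ 196 (mod 761)
14^4 = (14^2)^2 ≡ 196^2 = 38416 ≡ 366 (mod 761)
14^8 = (14^4)^2 ≡ 366^2 = 133956 ≡ 20 (mod 761)
14^16 = (14^8)^2 ≡ 20^2 = 400 ≡ 400 (mod 761)
14^32 = (14^16)^2 ≡ 400^2 = 160000 ≡ 190 (mod 761)
14^56 = 14^32 · 14^16 · 14^8 ≡ 190 · 400 · 20 ≡ 283 (mod 761).
So A = 283. Lena then computes K = A^y mod p = 283^35 mod 761.
283^1 ≡ 283 (mod 761)
283^2 = (283^1)^2 ≡ 283^2 = 80089 ≡ 184 (mod 761)
283^4 = (283^2)^2 ≡ 184^2 = 33856 ≡ 372 (mod 761)
283^8 = (283^4)^2 ≡ 372^2 = 138384 ≡ 643 (mod 761)
283^16 = (283^8)^2 ≡ 643^2 = 413449 ≡ 226 (mod 761)
283^32 = (283^16)^2 ≡ 226^2 = 51076 ≡ 89 (mod 761)
283^35 = 283^32 · 283^2 · 283^1 ≡ 89 · 184 · 283 ≡ 679 (mod 761).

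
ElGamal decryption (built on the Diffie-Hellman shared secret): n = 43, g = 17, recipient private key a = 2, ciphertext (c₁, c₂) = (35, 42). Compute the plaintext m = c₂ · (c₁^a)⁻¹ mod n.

2

Shared mask s = c₁^a mod n = 35^2 mod 43.
35^1 ≡ 35 (mod 43)
35^2 = (35^1)^2 ≡ 35^2 = 1225 ≡ 21 (mod 43)
So s = 21; s⁻¹ ≡ 41 (mod 43).
m = c₂ · s⁻¹ mod 43 = 42 · 41 mod 43 = 2.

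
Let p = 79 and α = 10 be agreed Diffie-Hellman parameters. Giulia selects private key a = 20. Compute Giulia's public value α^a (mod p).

Public value = 10^20 (mod 79).
10^1 ≡ 10 (mod 79)
10^2 = (10^1)^2 ≡ 10^2 = 100 ≡ 21 (mod 79)
10^4 = (10^2)^2 ≡ 21^2 = 441 ≡ 46 (mod 79)
10^8 = (10^4)^2 ≡ 46^2 = 2116 ≡ 62 (mod 79)
10^16 = (10^8)^2 ≡ 62^2 = 3844 ≡ 52 (mod 79)
10^20 = 10^16 · 10^4 ≡ 52 · 46 ≡ 22 (mod 79).

22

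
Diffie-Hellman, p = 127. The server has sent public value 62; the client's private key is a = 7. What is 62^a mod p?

Shared key K = 62^7 mod 127.
62^1 ≡ 62 (mod 127)
62^2 = (62^1)^2 ≡ 62^2 = 3844 ≡ 34 (mod 127)
62^4 = (62^2)^2 ≡ 34^2 = 1156 ≡ 13 (mod 127)
62^7 = 62^4 · 62^2 · 62^1 ≡ 13 · 34 · 62 ≡ 99 (mod 127).

99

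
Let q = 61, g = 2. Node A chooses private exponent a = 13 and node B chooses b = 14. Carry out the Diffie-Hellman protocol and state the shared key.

4

Node A sends A = g^a mod q = 2^13 mod 61.
2^1 ≡ 2 (mod 61)
2^2 = (2^1)^2 ≡ 2^2 = 4 ≡ 4 (mod 61)
2^4 = (2^2)^2 ≡ 4^2 = 16 ≡ 16 (mod 61)
2^8 = (2^4)^2 ≡ 16^2 = 256 ≡ 12 (mod 61)
2^13 = 2^8 · 2^4 · 2^1 ≡ 12 · 16 · 2 ≡ 18 (mod 61).
So A = 18. Node B then computes K = A^b mod q = 18^14 mod 61.
18^1 ≡ 18 (mod 61)
18^2 = (18^1)^2 ≡ 18^2 = 324 ≡ 19 (mod 61)
18^4 = (18^2)^2 ≡ 19^2 = 361 ≡ 56 (mod 61)
18^8 = (18^4)^2 ≡ 56^2 = 3136 ≡ 25 (mod 61)
18^14 = 18^8 · 18^4 · 18^2 ≡ 25 · 56 · 19 ≡ 4 (mod 61).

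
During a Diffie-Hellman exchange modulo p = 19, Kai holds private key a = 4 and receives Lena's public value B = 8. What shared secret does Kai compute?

11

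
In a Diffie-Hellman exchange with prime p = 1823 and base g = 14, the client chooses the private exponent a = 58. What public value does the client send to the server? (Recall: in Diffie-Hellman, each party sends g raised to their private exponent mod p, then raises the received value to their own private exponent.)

915

Public value = 14^58 (mod 1823).
14^1 ≡ 14 (mod 1823)
14^2 = (14^1)^2 ≡ 14^2 = 196 ≡ 196 (mod 1823)
14^4 = (14^2)^2 ≡ 196^2 = 38416 ≡ 133 (mod 1823)
14^8 = (14^4)^2 ≡ 133^2 = 17689 ≡ 1282 (mod 1823)
14^16 = (14^8)^2 ≡ 1282^2 = 1643524 ≡ 1001 (mod 1823)
14^32 = (14^16)^2 ≡ 1001^2 = 1002001 ≡ 1174 (mod 1823)
14^58 = 14^32 · 14^16 · 14^8 · 14^2 ≡ 1174 · 1001 · 1282 · 196 ≡ 915 (mod 1823).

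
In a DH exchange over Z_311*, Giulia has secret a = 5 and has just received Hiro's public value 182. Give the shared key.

Shared key K = 182^5 mod 311.
182^1 ≡ 182 (mod 311)
182^2 = (182^1)^2 ≡ 182^2 = 33124 ≡ 158 (mod 311)
182^4 = (182^2)^2 ≡ 158^2 = 24964 ≡ 84 (mod 311)
182^5 = 182^4 · 182^1 ≡ 84 · 182 ≡ 49 (mod 311).

49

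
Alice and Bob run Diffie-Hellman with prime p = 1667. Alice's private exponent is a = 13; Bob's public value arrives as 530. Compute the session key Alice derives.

595

Shared key K = 530^13 mod 1667.
530^1 ≡ 530 (mod 1667)
530^2 = (530^1)^2 ≡ 530^2 = 280900 ≡ 844 (mod 1667)
530^4 = (530^2)^2 ≡ 844^2 = 712336 ≡ 527 (mod 1667)
530^8 = (530^4)^2 ≡ 527^2 = 277729 ≡ 1007 (mod 1667)
530^13 = 530^8 · 530^4 · 530^1 ≡ 1007 · 527 · 530 ≡ 595 (mod 1667).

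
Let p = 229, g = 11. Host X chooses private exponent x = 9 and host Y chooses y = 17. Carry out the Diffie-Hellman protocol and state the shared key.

11

Host X sends A = g^x mod p = 11^9 mod 229.
11^1 ≡ 11 (mod 229)
11^2 = (11^1)^2 ≡ 11^2 = 121 ≡ 121 (mod 229)
11^4 = (11^2)^2 ≡ 121^2 = 14641 ≡ 214 (mod 229)
11^8 = (11^4)^2 ≡ 214^2 = 45796 ≡ 225 (mod 229)
11^9 = 11^8 · 11^1 ≡ 225 · 11 ≡ 185 (mod 229).
So A = 185. Host Y then computes K = A^y mod p = 185^17 mod 229.
185^1 ≡ 185 (mod 229)
185^2 = (185^1)^2 ≡ 185^2 = 34225 ≡ 104 (mod 229)
185^4 = (185^2)^2 ≡ 104^2 = 10816 ≡ 53 (mod 229)
185^8 = (185^4)^2 ≡ 53^2 = 2809 ≡ 61 (mod 229)
185^16 = (185^8)^2 ≡ 61^2 = 3721 ≡ 57 (mod 229)
185^17 = 185^16 · 185^1 ≡ 57 · 185 ≡ 11 (mod 229).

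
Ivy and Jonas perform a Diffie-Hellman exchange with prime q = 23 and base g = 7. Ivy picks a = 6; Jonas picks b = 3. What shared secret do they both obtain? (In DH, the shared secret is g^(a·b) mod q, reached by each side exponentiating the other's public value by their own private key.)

18

Ivy sends A = g^a mod q = 7^6 mod 23.
7^1 ≡ 7 (mod 23)
7^2 = (7^1)^2 ≡ 7^2 = 49 ≡ 3 (mod 23)
7^4 = (7^2)^2 ≡ 3^2 = 9 ≡ 9 (mod 23)
7^6 = 7^4 · 7^2 ≡ 9 · 3 ≡ 4 (mod 23).
So A = 4. Jonas then computes K = A^b mod q = 4^3 mod 23.
4^1 ≡ 4 (mod 23)
4^2 = (4^1)^2 ≡ 4^2 = 16 ≡ 16 (mod 23)
4^3 = 4^2 · 4^1 ≡ 16 · 4 ≡ 18 (mod 23).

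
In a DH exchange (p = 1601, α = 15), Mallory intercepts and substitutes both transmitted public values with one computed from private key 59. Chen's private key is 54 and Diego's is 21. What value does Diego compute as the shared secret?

1088

Diego receives Mallory's public value M = 15^59 mod 1601 instead of the honest one.
15^1 ≡ 15 (mod 1601)
15^2 = (15^1)^2 ≡ 15^2 = 225 ≡ 225 (mod 1601)
15^4 = (15^2)^2 ≡ 225^2 = 50625 ≡ 994 (mod 1601)
15^8 = (15^4)^2 ≡ 994^2 = 988036 ≡ 219 (mod 1601)
15^16 = (15^8)^2 ≡ 219^2 = 47961 ≡ 1532 (mod 1601)
15^32 = (15^16)^2 ≡ 1532^2 = 2347024 ≡ 1559 (mod 1601)
15^59 = 15^32 · 15^16 · 15^8 · 15^2 · 15^1 ≡ 1559 · 1532 · 219 · 225 · 15 ≡ 1547 (mod 1601).
So M = 1547. Diego computes K = M^21 mod 1601.
1547^1 ≡ 1547 (mod 1601)
1547^2 = (1547^1)^2 ≡ 1547^2 = 2393209 ≡ 1315 (mod 1601)
1547^4 = (1547^2)^2 ≡ 1315^2 = 1729225 ≡ 145 (mod 1601)
1547^8 = (1547^4)^2 ≡ 145^2 = 21025 ≡ 212 (mod 1601)
1547^16 = (1547^8)^2 ≡ 212^2 = 44944 ≡ 116 (mod 1601)
1547^21 = 1547^16 · 1547^4 · 1547^1 ≡ 116 · 145 · 1547 ≡ 1088 (mod 1601).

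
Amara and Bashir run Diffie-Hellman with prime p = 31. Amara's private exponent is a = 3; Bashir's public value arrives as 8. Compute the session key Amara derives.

16

Shared key K = 8^3 mod 31.
8^1 ≡ 8 (mod 31)
8^2 = (8^1)^2 ≡ 8^2 = 64 ≡ 2 (mod 31)
8^3 = 8^2 · 8^1 ≡ 2 · 8 ≡ 16 (mod 31).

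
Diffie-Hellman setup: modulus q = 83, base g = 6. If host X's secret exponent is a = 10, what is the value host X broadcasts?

Public value = 6^10 mod 83.
6^1 ≡ 6 (mod 83)
6^2 = (6^1)^2 ≡ 6^2 = 36 ≡ 36 (mod 83)
6^4 = (6^2)^2 ≡ 36^2 = 1296 ≡ 51 (mod 83)
6^8 = (6^4)^2 ≡ 51^2 = 2601 ≡ 28 (mod 83)
6^10 = 6^8 · 6^2 ≡ 28 · 36 ≡ 12 (mod 83).

12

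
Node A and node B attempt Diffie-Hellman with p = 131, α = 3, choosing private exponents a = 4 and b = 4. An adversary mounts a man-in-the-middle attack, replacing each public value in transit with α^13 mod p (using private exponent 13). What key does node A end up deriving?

Node A receives an adversary's public value M = 3^13 mod 131 instead of the honest one.
3^1 ≡ 3 (mod 131)
3^2 = (3^1)^2 ≡ 3^2 = 9 ≡ 9 (mod 131)
3^4 = (3^2)^2 ≡ 9^2 = 81 ≡ 81 (mod 131)
3^8 = (3^4)^2 ≡ 81^2 = 6561 ≡ 11 (mod 131)
3^13 = 3^8 · 3^4 · 3^1 ≡ 11 · 81 · 3 ≡ 53 (mod 131).
So M = 53. Node A computes K = M^4 mod 131.
53^1 ≡ 53 (mod 131)
53^2 = (53^1)^2 ≡ 53^2 = 2809 ≡ 58 (mod 131)
53^4 = (53^2)^2 ≡ 58^2 = 3364 ≡ 89 (mod 131)

89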